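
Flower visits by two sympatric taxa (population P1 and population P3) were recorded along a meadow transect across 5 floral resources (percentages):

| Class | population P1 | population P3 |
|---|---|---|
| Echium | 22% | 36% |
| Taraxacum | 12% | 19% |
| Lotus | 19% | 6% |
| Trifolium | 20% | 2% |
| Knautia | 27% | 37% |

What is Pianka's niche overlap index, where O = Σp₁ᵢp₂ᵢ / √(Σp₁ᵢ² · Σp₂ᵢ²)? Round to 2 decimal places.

Convert percentages to proportions (divide by 100).
Σ p₁ᵢp₂ᵢ = 0.0792 + 0.0228 + 0.0114 + 0.0040 + 0.0999 = 0.2173
Σp_1ᵢ² = 0.22² + 0.12² + 0.19² + 0.20² + 0.27² = 0.0484 + 0.0144 + 0.0361 + 0.0400 + 0.0729 = 0.2118
Σp_2ᵢ² = 0.36² + 0.19² + 0.06² + 0.02² + 0.37² = 0.1296 + 0.0361 + 0.0036 + 0.0004 + 0.1369 = 0.3066
O = 0.2173 / √(0.2118 × 0.3066) = 0.2173 / 0.25483 = 0.8527

0.85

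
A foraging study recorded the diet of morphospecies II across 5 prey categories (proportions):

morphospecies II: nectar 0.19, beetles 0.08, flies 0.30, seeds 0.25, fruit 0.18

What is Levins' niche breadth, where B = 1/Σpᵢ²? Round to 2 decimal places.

4.40

Σpᵢ² = 0.19² + 0.08² + 0.30² + 0.25² + 0.18² = 0.0361 + 0.0064 + 0.0900 + 0.0625 + 0.0324 = 0.2274
B = 1 / 0.2274 = 4.3975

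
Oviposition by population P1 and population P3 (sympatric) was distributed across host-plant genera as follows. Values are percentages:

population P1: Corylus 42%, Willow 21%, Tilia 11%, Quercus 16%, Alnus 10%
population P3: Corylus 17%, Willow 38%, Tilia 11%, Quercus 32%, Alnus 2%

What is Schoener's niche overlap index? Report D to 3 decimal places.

Convert percentages to proportions (divide by 100).
Σ|p₁ᵢ − p₂ᵢ| = 0.25 + 0.17 + 0.00 + 0.16 + 0.08 = 0.66
D = 1 − ½ × 0.66 = 1 − 0.330 = 0.67000

0.670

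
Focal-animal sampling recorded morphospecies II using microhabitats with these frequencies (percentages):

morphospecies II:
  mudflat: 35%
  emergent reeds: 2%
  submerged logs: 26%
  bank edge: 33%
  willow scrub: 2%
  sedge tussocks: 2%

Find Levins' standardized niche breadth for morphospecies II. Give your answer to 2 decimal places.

Convert percentages to proportions (divide by 100).
Σpᵢ² = 0.35² + 0.02² + 0.26² + 0.33² + 0.02² + 0.02² = 0.1225 + 0.0004 + 0.0676 + 0.1089 + 0.0004 + 0.0004 = 0.3002
B = 1 / 0.3002 = 3.3311
Bₛ = (B − 1)/(n − 1) = (3.3311 − 1)/(6 − 1) = 2.3311/5 = 0.4662

0.47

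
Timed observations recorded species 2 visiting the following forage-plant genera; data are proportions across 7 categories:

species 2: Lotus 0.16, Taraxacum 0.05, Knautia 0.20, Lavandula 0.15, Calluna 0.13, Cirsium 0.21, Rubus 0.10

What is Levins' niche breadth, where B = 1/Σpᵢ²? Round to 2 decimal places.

Σpᵢ² = 0.16² + 0.05² + 0.20² + 0.15² + 0.13² + 0.21² + 0.10² = 0.0256 + 0.0025 + 0.0400 + 0.0225 + 0.0169 + 0.0441 + 0.0100 = 0.1616
B = 1 / 0.1616 = 6.1881

6.19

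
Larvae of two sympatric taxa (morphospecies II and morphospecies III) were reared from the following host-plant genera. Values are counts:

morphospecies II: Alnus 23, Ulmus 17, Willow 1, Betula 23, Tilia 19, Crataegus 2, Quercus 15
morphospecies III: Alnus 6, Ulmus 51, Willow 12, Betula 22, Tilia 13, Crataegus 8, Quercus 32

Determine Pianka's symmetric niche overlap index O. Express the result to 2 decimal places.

0.77

Proportions for morphospecies II (n=100): 23/100=0.2300, 17/100=0.1700, 1/100=0.0100, 23/100=0.2300, 19/100=0.1900, 2/100=0.0200, 15/100=0.1500
Proportions for morphospecies III (n=144): 6/144=0.0417, 51/144=0.3542, 12/144=0.0833, 22/144=0.1528, 13/144=0.0903, 8/144=0.0556, 32/144=0.2222
Σ p₁ᵢp₂ᵢ = 0.009591 + 0.060214 + 0.000833 + 0.035144 + 0.017157 + 0.001112 + 0.033330 = 0.157381
Σp_1ᵢ² = 0.2300² + 0.1700² + 0.0100² + 0.2300² + 0.1900² + 0.0200² + 0.1500² = 0.052900 + 0.028900 + 0.000100 + 0.052900 + 0.036100 + 0.000400 + 0.022500 = 0.193800
Σp_2ᵢ² = 0.0417² + 0.3542² + 0.0833² + 0.1528² + 0.0903² + 0.0556² + 0.2222² = 0.001739 + 0.125458 + 0.006939 + 0.023348 + 0.008154 + 0.003091 + 0.049373 = 0.218102
O = 0.157381 / √(0.193800 × 0.218102) = 0.157381 / 0.2055922 = 0.7655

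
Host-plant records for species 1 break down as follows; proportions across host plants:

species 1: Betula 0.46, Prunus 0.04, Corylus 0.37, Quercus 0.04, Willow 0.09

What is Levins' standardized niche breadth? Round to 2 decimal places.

Σpᵢ² = 0.46² + 0.04² + 0.37² + 0.04² + 0.09² = 0.2116 + 0.0016 + 0.1369 + 0.0016 + 0.0081 = 0.3598
B = 1 / 0.3598 = 2.7793
Bₛ = (B − 1)/(n − 1) = (2.7793 − 1)/(5 − 1) = 1.7793/4 = 0.4448

0.44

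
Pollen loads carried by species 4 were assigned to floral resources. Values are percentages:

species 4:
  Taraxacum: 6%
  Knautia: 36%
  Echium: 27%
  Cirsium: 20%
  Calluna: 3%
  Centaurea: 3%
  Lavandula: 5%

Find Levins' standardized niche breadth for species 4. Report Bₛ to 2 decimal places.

0.50

Convert percentages to proportions (divide by 100).
Σpᵢ² = 0.06² + 0.36² + 0.27² + 0.20² + 0.03² + 0.03² + 0.05² = 0.0036 + 0.1296 + 0.0729 + 0.0400 + 0.0009 + 0.0009 + 0.0025 = 0.2504
B = 1 / 0.2504 = 3.9936
Bₛ = (B − 1)/(n − 1) = (3.9936 − 1)/(7 − 1) = 2.9936/6 = 0.4989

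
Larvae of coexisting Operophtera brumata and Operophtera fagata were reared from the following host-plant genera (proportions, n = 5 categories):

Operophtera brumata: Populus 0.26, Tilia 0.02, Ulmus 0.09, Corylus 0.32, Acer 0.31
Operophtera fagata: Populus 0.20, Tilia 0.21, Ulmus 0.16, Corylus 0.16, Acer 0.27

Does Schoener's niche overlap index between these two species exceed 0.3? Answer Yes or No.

Yes

Σ|p₁ᵢ − p₂ᵢ| = 0.06 + 0.19 + 0.07 + 0.16 + 0.04 = 0.52
D = 1 − ½ × 0.52 = 1 − 0.260 = 0.7400
D = 0.7400 > 0.3 → Yes.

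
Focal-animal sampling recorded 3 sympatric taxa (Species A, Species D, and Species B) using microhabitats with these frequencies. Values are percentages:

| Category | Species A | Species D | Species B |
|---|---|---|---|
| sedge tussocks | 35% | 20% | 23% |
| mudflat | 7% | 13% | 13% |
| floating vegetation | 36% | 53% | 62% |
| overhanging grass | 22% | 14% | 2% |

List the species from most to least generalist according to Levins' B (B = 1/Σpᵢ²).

Convert percentages to proportions (divide by 100).
Σp_Aᵢ² = 0.35² + 0.07² + 0.36² + 0.22² = 0.1225 + 0.0049 + 0.1296 + 0.0484 = 0.3054
B_A = 1 / 0.3054 = 3.2744
Σp_Dᵢ² = 0.20² + 0.13² + 0.53² + 0.14² = 0.0400 + 0.0169 + 0.2809 + 0.0196 = 0.3574
B_D = 1 / 0.3574 = 2.7980
Σp_Bᵢ² = 0.23² + 0.13² + 0.62² + 0.02² = 0.0529 + 0.0169 + 0.3844 + 0.0004 = 0.4546
B_B = 1 / 0.4546 = 2.1997
Ranking by B (broadest → narrowest): Species A (3.27) > Species D (2.80) > Species B (2.20)

Species A > Species D > Species B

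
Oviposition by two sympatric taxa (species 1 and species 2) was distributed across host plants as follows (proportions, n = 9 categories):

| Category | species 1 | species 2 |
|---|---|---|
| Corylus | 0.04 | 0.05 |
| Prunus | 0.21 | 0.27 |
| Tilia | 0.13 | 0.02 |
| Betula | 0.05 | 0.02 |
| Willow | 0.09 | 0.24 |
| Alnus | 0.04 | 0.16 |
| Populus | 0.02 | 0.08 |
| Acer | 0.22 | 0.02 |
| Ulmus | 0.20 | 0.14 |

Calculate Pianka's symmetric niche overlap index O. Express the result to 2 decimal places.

0.71

Σ p₁ᵢp₂ᵢ = 0.0020 + 0.0567 + 0.0026 + 0.0010 + 0.0216 + 0.0064 + 0.0016 + 0.0044 + 0.0280 = 0.1243
Σp_1ᵢ² = 0.04² + 0.21² + 0.13² + 0.05² + 0.09² + 0.04² + 0.02² + 0.22² + 0.20² = 0.0016 + 0.0441 + 0.0169 + 0.0025 + 0.0081 + 0.0016 + 0.0004 + 0.0484 + 0.0400 = 0.1636
Σp_2ᵢ² = 0.05² + 0.27² + 0.02² + 0.02² + 0.24² + 0.16² + 0.08² + 0.02² + 0.14² = 0.0025 + 0.0729 + 0.0004 + 0.0004 + 0.0576 + 0.0256 + 0.0064 + 0.0004 + 0.0196 = 0.1858
O = 0.1243 / √(0.1636 × 0.1858) = 0.1243 / 0.17435 = 0.7129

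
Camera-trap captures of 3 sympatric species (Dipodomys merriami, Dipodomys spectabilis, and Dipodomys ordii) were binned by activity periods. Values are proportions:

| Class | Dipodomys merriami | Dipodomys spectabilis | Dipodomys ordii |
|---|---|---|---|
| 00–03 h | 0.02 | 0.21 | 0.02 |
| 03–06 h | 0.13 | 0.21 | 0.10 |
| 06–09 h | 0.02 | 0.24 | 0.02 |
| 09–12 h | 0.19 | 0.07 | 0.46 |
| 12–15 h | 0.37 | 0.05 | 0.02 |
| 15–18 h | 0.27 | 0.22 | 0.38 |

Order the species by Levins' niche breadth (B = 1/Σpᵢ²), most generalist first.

Σp_merrᵢ² = 0.02² + 0.13² + 0.02² + 0.19² + 0.37² + 0.27² = 0.0004 + 0.0169 + 0.0004 + 0.0361 + 0.1369 + 0.0729 = 0.2636
B_merr = 1 / 0.2636 = 3.7936
Σp_specᵢ² = 0.21² + 0.21² + 0.24² + 0.07² + 0.05² + 0.22² = 0.0441 + 0.0441 + 0.0576 + 0.0049 + 0.0025 + 0.0484 = 0.2016
B_spec = 1 / 0.2016 = 4.9603
Σp_ordiᵢ² = 0.02² + 0.10² + 0.02² + 0.46² + 0.02² + 0.38² = 0.0004 + 0.0100 + 0.0004 + 0.2116 + 0.0004 + 0.1444 = 0.3672
B_ordi = 1 / 0.3672 = 2.7233
Ranking by B (broadest → narrowest): Dipodomys spectabilis (4.96) > Dipodomys merriami (3.79) > Dipodomys ordii (2.72)

Dipodomys spectabilis > Dipodomys merriami > Dipodomys ordii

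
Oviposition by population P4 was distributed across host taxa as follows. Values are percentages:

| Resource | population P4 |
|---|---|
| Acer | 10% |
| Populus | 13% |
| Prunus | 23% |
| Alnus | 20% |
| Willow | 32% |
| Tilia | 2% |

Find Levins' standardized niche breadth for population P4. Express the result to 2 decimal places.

0.70

Convert percentages to proportions (divide by 100).
Σpᵢ² = 0.10² + 0.13² + 0.23² + 0.20² + 0.32² + 0.02² = 0.0100 + 0.0169 + 0.0529 + 0.0400 + 0.1024 + 0.0004 = 0.2226
B = 1 / 0.2226 = 4.4924
Bₛ = (B − 1)/(n − 1) = (4.4924 − 1)/(6 − 1) = 3.4924/5 = 0.6985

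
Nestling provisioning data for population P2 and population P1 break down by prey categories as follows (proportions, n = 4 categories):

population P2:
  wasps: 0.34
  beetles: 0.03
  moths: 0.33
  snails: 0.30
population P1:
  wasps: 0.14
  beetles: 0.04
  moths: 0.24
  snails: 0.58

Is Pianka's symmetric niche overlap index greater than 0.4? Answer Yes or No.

Yes

Σ p₁ᵢp₂ᵢ = 0.0476 + 0.0012 + 0.0792 + 0.1740 = 0.3020
Σp_1ᵢ² = 0.34² + 0.03² + 0.33² + 0.30² = 0.1156 + 0.0009 + 0.1089 + 0.0900 = 0.3154
Σp_2ᵢ² = 0.14² + 0.04² + 0.24² + 0.58² = 0.0196 + 0.0016 + 0.0576 + 0.3364 = 0.4152
O = 0.3020 / √(0.3154 × 0.4152) = 0.3020 / 0.36188 = 0.8345
O = 0.8345 > 0.4 → Yes.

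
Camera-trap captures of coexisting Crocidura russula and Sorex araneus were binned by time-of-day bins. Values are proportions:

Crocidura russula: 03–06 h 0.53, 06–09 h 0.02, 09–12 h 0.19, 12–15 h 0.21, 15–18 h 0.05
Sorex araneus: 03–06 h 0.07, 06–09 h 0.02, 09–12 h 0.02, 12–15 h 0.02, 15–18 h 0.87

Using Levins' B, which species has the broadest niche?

Σp_russᵢ² = 0.53² + 0.02² + 0.19² + 0.21² + 0.05² = 0.2809 + 0.0004 + 0.0361 + 0.0441 + 0.0025 = 0.3640
B_russ = 1 / 0.3640 = 2.7473
Σp_aranᵢ² = 0.07² + 0.02² + 0.02² + 0.02² + 0.87² = 0.0049 + 0.0004 + 0.0004 + 0.0004 + 0.7569 = 0.7630
B_aran = 1 / 0.7630 = 1.3106
Highest B → broadest niche (most generalist): Crocidura russula (B = 2.75).

Crocidura russula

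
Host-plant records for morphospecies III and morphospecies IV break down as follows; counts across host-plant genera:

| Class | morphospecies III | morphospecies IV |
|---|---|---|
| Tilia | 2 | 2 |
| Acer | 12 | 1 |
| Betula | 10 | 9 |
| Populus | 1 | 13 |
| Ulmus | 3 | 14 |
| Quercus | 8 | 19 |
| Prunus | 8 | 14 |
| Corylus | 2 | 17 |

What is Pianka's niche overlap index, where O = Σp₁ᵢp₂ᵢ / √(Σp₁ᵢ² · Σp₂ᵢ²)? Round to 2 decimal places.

0.65

Proportions for morphospecies III (n=46): 2/46=0.0435, 12/46=0.2609, 10/46=0.2174, 1/46=0.0217, 3/46=0.0652, 8/46=0.1739, 8/46=0.1739, 2/46=0.0435
Proportions for morphospecies IV (n=89): 2/89=0.0225, 1/89=0.0112, 9/89=0.1011, 13/89=0.1461, 14/89=0.1573, 19/89=0.2135, 14/89=0.1573, 17/89=0.1910
Σ p₁ᵢp₂ᵢ = 0.000979 + 0.002922 + 0.021979 + 0.003170 + 0.010256 + 0.037128 + 0.027354 + 0.008309 = 0.112097
Σp_1ᵢ² = 0.0435² + 0.2609² + 0.2174² + 0.0217² + 0.0652² + 0.1739² + 0.1739² + 0.0435² = 0.001892 + 0.068069 + 0.047263 + 0.000471 + 0.004251 + 0.030241 + 0.030241 + 0.001892 = 0.184320
Σp_2ᵢ² = 0.0225² + 0.0112² + 0.1011² + 0.1461² + 0.1573² + 0.2135² + 0.1573² + 0.1910² = 0.000506 + 0.000125 + 0.010221 + 0.021345 + 0.024743 + 0.045582 + 0.024743 + 0.036481 = 0.163746
O = 0.112097 / √(0.184320 × 0.163746) = 0.112097 / 0.1737287 = 0.6452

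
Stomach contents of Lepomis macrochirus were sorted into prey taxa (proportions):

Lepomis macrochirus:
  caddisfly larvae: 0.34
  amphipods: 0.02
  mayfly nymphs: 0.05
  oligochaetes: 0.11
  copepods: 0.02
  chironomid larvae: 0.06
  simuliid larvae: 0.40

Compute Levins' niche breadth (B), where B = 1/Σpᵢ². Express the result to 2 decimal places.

3.39

Σpᵢ² = 0.34² + 0.02² + 0.05² + 0.11² + 0.02² + 0.06² + 0.40² = 0.1156 + 0.0004 + 0.0025 + 0.0121 + 0.0004 + 0.0036 + 0.1600 = 0.2946
B = 1 / 0.2946 = 3.3944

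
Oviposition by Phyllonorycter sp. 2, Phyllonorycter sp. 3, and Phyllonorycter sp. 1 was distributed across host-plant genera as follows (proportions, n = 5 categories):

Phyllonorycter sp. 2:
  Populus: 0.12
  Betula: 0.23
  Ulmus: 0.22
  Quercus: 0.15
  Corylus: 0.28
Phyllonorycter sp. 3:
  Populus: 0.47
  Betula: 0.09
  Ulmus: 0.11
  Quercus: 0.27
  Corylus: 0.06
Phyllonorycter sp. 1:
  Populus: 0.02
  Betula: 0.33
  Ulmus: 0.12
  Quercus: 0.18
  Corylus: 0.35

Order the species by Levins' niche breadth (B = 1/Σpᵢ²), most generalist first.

Phyllonorycter sp. 2 > Phyllonorycter sp. 1 > Phyllonorycter sp. 3

Σp_2ᵢ² = 0.12² + 0.23² + 0.22² + 0.15² + 0.28² = 0.0144 + 0.0529 + 0.0484 + 0.0225 + 0.0784 = 0.2166
B_2 = 1 / 0.2166 = 4.6168
Σp_3ᵢ² = 0.47² + 0.09² + 0.11² + 0.27² + 0.06² = 0.2209 + 0.0081 + 0.0121 + 0.0729 + 0.0036 = 0.3176
B_3 = 1 / 0.3176 = 3.1486
Σp_1ᵢ² = 0.02² + 0.33² + 0.12² + 0.18² + 0.35² = 0.0004 + 0.1089 + 0.0144 + 0.0324 + 0.1225 = 0.2786
B_1 = 1 / 0.2786 = 3.5894
Ranking by B (broadest → narrowest): Phyllonorycter sp. 2 (4.62) > Phyllonorycter sp. 1 (3.59) > Phyllonorycter sp. 3 (3.15)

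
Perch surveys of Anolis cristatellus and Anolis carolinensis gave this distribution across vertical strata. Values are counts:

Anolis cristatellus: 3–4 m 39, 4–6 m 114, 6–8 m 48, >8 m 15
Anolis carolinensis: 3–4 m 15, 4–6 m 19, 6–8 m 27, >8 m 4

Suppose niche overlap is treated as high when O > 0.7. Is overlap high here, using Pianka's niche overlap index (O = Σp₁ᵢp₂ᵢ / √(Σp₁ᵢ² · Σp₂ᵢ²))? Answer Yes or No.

Yes

Proportions for Anolis cristatellus (n=216): 39/216=0.1806, 114/216=0.5278, 48/216=0.2222, 15/216=0.0694
Proportions for Anolis carolinensis (n=65): 15/65=0.2308, 19/65=0.2923, 27/65=0.4154, 4/65=0.0615
Σ p₁ᵢp₂ᵢ = 0.041682 + 0.154276 + 0.092302 + 0.004268 = 0.292528
Σp_1ᵢ² = 0.1806² + 0.5278² + 0.2222² + 0.0694² = 0.032616 + 0.278573 + 0.049373 + 0.004816 = 0.365378
Σp_2ᵢ² = 0.2308² + 0.2923² + 0.4154² + 0.0615² = 0.053269 + 0.085439 + 0.172557 + 0.003782 = 0.315047
O = 0.292528 / √(0.365378 × 0.315047) = 0.292528 / 0.3392805 = 0.8622
O = 0.8622 > 0.7 → Yes.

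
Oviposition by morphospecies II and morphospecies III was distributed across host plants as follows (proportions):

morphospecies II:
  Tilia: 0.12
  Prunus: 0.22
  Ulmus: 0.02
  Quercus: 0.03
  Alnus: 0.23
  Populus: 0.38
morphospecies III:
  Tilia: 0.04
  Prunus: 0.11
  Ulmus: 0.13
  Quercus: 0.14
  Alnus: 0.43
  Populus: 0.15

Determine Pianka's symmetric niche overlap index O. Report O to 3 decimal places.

Σ p₁ᵢp₂ᵢ = 0.0048 + 0.0242 + 0.0026 + 0.0042 + 0.0989 + 0.0570 = 0.1917
Σp_1ᵢ² = 0.12² + 0.22² + 0.02² + 0.03² + 0.23² + 0.38² = 0.0144 + 0.0484 + 0.0004 + 0.0009 + 0.0529 + 0.1444 = 0.2614
Σp_2ᵢ² = 0.04² + 0.11² + 0.13² + 0.14² + 0.43² + 0.15² = 0.0016 + 0.0121 + 0.0169 + 0.0196 + 0.1849 + 0.0225 = 0.2576
O = 0.1917 / √(0.2614 × 0.2576) = 0.1917 / 0.259493 = 0.73875

0.739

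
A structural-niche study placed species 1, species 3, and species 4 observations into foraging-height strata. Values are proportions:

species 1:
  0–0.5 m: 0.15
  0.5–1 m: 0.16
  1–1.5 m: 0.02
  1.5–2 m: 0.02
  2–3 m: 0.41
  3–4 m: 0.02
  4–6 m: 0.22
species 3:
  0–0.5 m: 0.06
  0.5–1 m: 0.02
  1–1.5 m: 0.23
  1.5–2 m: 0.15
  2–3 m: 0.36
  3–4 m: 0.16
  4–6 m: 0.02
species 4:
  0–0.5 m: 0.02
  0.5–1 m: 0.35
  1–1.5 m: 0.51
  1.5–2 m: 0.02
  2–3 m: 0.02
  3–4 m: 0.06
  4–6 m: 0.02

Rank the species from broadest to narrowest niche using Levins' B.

species 3 > species 1 > species 4

Σp_1ᵢ² = 0.15² + 0.16² + 0.02² + 0.02² + 0.41² + 0.02² + 0.22² = 0.0225 + 0.0256 + 0.0004 + 0.0004 + 0.1681 + 0.0004 + 0.0484 = 0.2658
B_1 = 1 / 0.2658 = 3.7622
Σp_3ᵢ² = 0.06² + 0.02² + 0.23² + 0.15² + 0.36² + 0.16² + 0.02² = 0.0036 + 0.0004 + 0.0529 + 0.0225 + 0.1296 + 0.0256 + 0.0004 = 0.2350
B_3 = 1 / 0.2350 = 4.2553
Σp_4ᵢ² = 0.02² + 0.35² + 0.51² + 0.02² + 0.02² + 0.06² + 0.02² = 0.0004 + 0.1225 + 0.2601 + 0.0004 + 0.0004 + 0.0036 + 0.0004 = 0.3878
B_4 = 1 / 0.3878 = 2.5786
Ranking by B (broadest → narrowest): species 3 (4.26) > species 1 (3.76) > species 4 (2.58)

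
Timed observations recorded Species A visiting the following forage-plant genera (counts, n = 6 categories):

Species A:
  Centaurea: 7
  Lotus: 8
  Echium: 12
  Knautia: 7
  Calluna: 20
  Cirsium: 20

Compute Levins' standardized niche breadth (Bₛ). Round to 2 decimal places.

0.79

Proportions for Species A (n=74): 7/74=0.0946, 8/74=0.1081, 12/74=0.1622, 7/74=0.0946, 20/74=0.2703, 20/74=0.2703
Σpᵢ² = 0.0946² + 0.1081² + 0.1622² + 0.0946² + 0.2703² + 0.2703² = 0.008949 + 0.011686 + 0.026309 + 0.008949 + 0.073062 + 0.073062 = 0.202017
B = 1 / 0.202017 = 4.9501
Bₛ = (B − 1)/(n − 1) = (4.9501 − 1)/(6 − 1) = 3.9501/5 = 0.7900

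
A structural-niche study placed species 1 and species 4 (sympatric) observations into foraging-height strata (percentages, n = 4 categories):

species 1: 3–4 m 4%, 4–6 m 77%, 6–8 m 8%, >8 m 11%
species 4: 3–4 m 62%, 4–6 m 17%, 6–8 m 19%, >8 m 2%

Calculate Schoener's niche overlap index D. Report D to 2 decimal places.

Convert percentages to proportions (divide by 100).
Σ|p₁ᵢ − p₂ᵢ| = 0.58 + 0.60 + 0.11 + 0.09 = 1.38
D = 1 − ½ × 1.38 = 1 − 0.690 = 0.3100

0.31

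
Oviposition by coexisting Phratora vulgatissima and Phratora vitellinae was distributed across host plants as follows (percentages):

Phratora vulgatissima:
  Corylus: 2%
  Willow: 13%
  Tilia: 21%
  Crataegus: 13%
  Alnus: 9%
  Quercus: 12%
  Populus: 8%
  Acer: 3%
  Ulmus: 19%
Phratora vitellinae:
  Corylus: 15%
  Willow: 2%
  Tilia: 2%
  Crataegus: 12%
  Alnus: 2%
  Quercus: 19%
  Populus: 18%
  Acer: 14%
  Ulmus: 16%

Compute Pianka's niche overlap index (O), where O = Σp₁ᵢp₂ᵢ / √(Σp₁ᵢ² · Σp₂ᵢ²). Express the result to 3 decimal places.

Convert percentages to proportions (divide by 100).
Σ p₁ᵢp₂ᵢ = 0.0030 + 0.0026 + 0.0042 + 0.0156 + 0.0018 + 0.0228 + 0.0144 + 0.0042 + 0.0304 = 0.0990
Σp_1ᵢ² = 0.02² + 0.13² + 0.21² + 0.13² + 0.09² + 0.12² + 0.08² + 0.03² + 0.19² = 0.0004 + 0.0169 + 0.0441 + 0.0169 + 0.0081 + 0.0144 + 0.0064 + 0.0009 + 0.0361 = 0.1442
Σp_2ᵢ² = 0.15² + 0.02² + 0.02² + 0.12² + 0.02² + 0.19² + 0.18² + 0.14² + 0.16² = 0.0225 + 0.0004 + 0.0004 + 0.0144 + 0.0004 + 0.0361 + 0.0324 + 0.0196 + 0.0256 = 0.1518
O = 0.0990 / √(0.1442 × 0.1518) = 0.0990 / 0.147951 = 0.66914

0.669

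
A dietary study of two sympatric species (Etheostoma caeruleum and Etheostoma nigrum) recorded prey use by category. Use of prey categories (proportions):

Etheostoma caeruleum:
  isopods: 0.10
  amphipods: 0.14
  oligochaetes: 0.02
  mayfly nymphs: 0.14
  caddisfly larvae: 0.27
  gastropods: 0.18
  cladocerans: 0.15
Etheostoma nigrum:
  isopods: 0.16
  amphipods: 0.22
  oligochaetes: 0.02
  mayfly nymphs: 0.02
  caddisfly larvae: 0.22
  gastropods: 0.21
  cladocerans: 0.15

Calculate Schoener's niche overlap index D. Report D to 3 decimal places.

Σ|p₁ᵢ − p₂ᵢ| = 0.06 + 0.08 + 0.00 + 0.12 + 0.05 + 0.03 + 0.00 = 0.34
D = 1 − ½ × 0.34 = 1 − 0.170 = 0.83000

0.830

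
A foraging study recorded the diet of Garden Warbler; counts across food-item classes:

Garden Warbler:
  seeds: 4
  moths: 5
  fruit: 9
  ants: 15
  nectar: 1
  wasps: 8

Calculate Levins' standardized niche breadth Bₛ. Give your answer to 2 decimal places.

0.66

Proportions for Garden Warbler (n=42): 4/42=0.0952, 5/42=0.1190, 9/42=0.2143, 15/42=0.3571, 1/42=0.0238, 8/42=0.1905
Σpᵢ² = 0.0952² + 0.1190² + 0.2143² + 0.3571² + 0.0238² + 0.1905² = 0.009063 + 0.014161 + 0.045924 + 0.127520 + 0.000566 + 0.036290 = 0.233524
B = 1 / 0.233524 = 4.2822
Bₛ = (B − 1)/(n − 1) = (4.2822 − 1)/(6 − 1) = 3.2822/5 = 0.6564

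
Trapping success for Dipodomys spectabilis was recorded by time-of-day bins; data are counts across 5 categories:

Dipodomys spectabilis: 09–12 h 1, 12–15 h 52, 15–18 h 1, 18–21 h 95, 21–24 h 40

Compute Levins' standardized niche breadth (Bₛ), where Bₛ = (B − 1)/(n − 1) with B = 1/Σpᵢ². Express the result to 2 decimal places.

Proportions for Dipodomys spectabilis (n=189): 1/189=0.0053, 52/189=0.2751, 1/189=0.0053, 95/189=0.5026, 40/189=0.2116
Σpᵢ² = 0.0053² + 0.2751² + 0.0053² + 0.5026² + 0.2116² = 0.000028 + 0.075680 + 0.000028 + 0.252607 + 0.044775 = 0.373118
B = 1 / 0.373118 = 2.6801
Bₛ = (B − 1)/(n − 1) = (2.6801 − 1)/(5 − 1) = 1.6801/4 = 0.4200

0.42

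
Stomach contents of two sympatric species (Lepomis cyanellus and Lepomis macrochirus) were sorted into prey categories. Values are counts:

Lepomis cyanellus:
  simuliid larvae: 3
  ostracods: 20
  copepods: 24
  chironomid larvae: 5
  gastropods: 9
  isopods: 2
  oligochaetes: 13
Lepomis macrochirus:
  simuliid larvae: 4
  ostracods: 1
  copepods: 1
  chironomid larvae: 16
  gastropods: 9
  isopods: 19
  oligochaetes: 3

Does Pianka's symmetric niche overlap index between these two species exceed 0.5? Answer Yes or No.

No

Proportions for Lepomis cyanellus (n=76): 3/76=0.0395, 20/76=0.2632, 24/76=0.3158, 5/76=0.0658, 9/76=0.1184, 2/76=0.0263, 13/76=0.1711
Proportions for Lepomis macrochirus (n=53): 4/53=0.0755, 1/53=0.0189, 1/53=0.0189, 16/53=0.3019, 9/53=0.1698, 19/53=0.3585, 3/53=0.0566
Σ p₁ᵢp₂ᵢ = 0.002982 + 0.004974 + 0.005969 + 0.019865 + 0.020104 + 0.009429 + 0.009684 = 0.073007
Σp_1ᵢ² = 0.0395² + 0.2632² + 0.3158² + 0.0658² + 0.1184² + 0.0263² + 0.1711² = 0.001560 + 0.069274 + 0.099730 + 0.004330 + 0.014019 + 0.000692 + 0.029275 = 0.218880
Σp_2ᵢ² = 0.0755² + 0.0189² + 0.0189² + 0.3019² + 0.1698² + 0.3585² + 0.0566² = 0.005700 + 0.000357 + 0.000357 + 0.091144 + 0.028832 + 0.128522 + 0.003204 = 0.258116
O = 0.073007 / √(0.218880 × 0.258116) = 0.073007 / 0.2376898 = 0.3072
O = 0.3072 < 0.5 → No.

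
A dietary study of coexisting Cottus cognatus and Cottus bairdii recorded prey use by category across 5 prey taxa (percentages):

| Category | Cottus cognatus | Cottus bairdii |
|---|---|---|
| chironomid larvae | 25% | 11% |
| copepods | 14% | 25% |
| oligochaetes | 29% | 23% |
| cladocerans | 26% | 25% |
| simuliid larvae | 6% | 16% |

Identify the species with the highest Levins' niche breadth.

Cottus bairdii

Convert percentages to proportions (divide by 100).
Σp_cognᵢ² = 0.25² + 0.14² + 0.29² + 0.26² + 0.06² = 0.0625 + 0.0196 + 0.0841 + 0.0676 + 0.0036 = 0.2374
B_cogn = 1 / 0.2374 = 4.2123
Σp_bairᵢ² = 0.11² + 0.25² + 0.23² + 0.25² + 0.16² = 0.0121 + 0.0625 + 0.0529 + 0.0625 + 0.0256 = 0.2156
B_bair = 1 / 0.2156 = 4.6382
Highest B → broadest niche (most generalist): Cottus bairdii (B = 4.64).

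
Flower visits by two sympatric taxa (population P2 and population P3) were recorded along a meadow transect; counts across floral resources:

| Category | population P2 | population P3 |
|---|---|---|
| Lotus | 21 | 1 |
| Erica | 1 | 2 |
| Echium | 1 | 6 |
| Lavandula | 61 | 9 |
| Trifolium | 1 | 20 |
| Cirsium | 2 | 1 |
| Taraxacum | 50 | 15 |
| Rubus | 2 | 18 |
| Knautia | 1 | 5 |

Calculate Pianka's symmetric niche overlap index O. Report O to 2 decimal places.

Proportions for population P2 (n=140): 21/140=0.1500, 1/140=0.0071, 1/140=0.0071, 61/140=0.4357, 1/140=0.0071, 2/140=0.0143, 50/140=0.3571, 2/140=0.0143, 1/140=0.0071
Proportions for population P3 (n=77): 1/77=0.0130, 2/77=0.0260, 6/77=0.0779, 9/77=0.1169, 20/77=0.2597, 1/77=0.0130, 15/77=0.1948, 18/77=0.2338, 5/77=0.0649
Σ p₁ᵢp₂ᵢ = 0.001950 + 0.000185 + 0.000553 + 0.050933 + 0.001844 + 0.000186 + 0.069563 + 0.003343 + 0.000461 = 0.129018
Σp_1ᵢ² = 0.1500² + 0.0071² + 0.0071² + 0.4357² + 0.0071² + 0.0143² + 0.3571² + 0.0143² + 0.0071² = 0.022500 + 0.000050 + 0.000050 + 0.189834 + 0.000050 + 0.000204 + 0.127520 + 0.000204 + 0.000050 = 0.340462
Σp_2ᵢ² = 0.0130² + 0.0260² + 0.0779² + 0.1169² + 0.2597² + 0.0130² + 0.1948² + 0.2338² + 0.0649² = 0.000169 + 0.000676 + 0.006068 + 0.013666 + 0.067444 + 0.000169 + 0.037947 + 0.054662 + 0.004212 = 0.185013
O = 0.129018 / √(0.340462 × 0.185013) = 0.129018 / 0.2509779 = 0.5141

0.51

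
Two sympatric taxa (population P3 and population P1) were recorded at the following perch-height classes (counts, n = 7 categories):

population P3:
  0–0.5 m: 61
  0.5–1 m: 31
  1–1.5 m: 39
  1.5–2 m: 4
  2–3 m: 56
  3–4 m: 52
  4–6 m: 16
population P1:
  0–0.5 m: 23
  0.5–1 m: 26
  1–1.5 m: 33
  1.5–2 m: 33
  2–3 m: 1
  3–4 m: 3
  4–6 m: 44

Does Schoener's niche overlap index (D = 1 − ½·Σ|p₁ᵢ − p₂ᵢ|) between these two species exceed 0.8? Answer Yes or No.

Proportions for population P3 (n=259): 61/259=0.2355, 31/259=0.1197, 39/259=0.1506, 4/259=0.0154, 56/259=0.2162, 52/259=0.2008, 16/259=0.0618
Proportions for population P1 (n=163): 23/163=0.1411, 26/163=0.1595, 33/163=0.2025, 33/163=0.2025, 1/163=0.0061, 3/163=0.0184, 44/163=0.2699
Σ|p₁ᵢ − p₂ᵢ| = 0.0944 + 0.0398 + 0.0519 + 0.1871 + 0.2101 + 0.1824 + 0.2081 = 0.9738
D = 1 − ½ × 0.9738 = 1 − 0.48690 = 0.51310
D = 0.51310 < 0.8 → No.

No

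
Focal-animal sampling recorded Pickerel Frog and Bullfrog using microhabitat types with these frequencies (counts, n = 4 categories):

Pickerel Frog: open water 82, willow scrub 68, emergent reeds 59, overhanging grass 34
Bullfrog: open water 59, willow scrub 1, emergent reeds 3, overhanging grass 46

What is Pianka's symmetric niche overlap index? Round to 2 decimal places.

0.70

Proportions for Pickerel Frog (n=243): 82/243=0.3374, 68/243=0.2798, 59/243=0.2428, 34/243=0.1399
Proportions for Bullfrog (n=109): 59/109=0.5413, 1/109=0.0092, 3/109=0.0275, 46/109=0.4220
Σ p₁ᵢp₂ᵢ = 0.182635 + 0.002574 + 0.006677 + 0.059038 = 0.250924
Σp_1ᵢ² = 0.3374² + 0.2798² + 0.2428² + 0.1399² = 0.113839 + 0.078288 + 0.058952 + 0.019572 = 0.270651
Σp_2ᵢ² = 0.5413² + 0.0092² + 0.0275² + 0.4220² = 0.293006 + 0.000085 + 0.000756 + 0.178084 = 0.471931
O = 0.250924 / √(0.270651 × 0.471931) = 0.250924 / 0.3573914 = 0.7021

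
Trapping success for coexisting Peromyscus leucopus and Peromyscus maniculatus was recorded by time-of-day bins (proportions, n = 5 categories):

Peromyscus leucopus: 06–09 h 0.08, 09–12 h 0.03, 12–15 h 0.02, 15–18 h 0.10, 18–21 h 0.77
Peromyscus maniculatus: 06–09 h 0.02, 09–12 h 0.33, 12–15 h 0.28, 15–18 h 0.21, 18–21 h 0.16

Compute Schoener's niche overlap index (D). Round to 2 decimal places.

Σ|p₁ᵢ − p₂ᵢ| = 0.06 + 0.30 + 0.26 + 0.11 + 0.61 = 1.34
D = 1 − ½ × 1.34 = 1 − 0.670 = 0.3300

0.33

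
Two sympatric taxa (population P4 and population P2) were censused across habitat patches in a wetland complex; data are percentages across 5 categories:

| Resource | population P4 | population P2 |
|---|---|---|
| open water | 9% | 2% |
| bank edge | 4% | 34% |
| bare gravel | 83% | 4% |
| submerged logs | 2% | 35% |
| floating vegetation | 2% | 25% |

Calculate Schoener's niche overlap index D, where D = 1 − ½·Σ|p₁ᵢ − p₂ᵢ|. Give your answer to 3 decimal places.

Convert percentages to proportions (divide by 100).
Σ|p₁ᵢ − p₂ᵢ| = 0.07 + 0.30 + 0.79 + 0.33 + 0.23 = 1.72
D = 1 − ½ × 1.72 = 1 − 0.860 = 0.14000

0.140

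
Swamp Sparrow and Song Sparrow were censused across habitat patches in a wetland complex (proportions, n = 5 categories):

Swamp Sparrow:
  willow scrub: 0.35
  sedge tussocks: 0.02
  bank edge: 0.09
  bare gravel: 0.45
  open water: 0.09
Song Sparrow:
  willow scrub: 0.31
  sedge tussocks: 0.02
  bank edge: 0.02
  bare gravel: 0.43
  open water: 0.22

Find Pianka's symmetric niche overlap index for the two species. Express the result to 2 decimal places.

0.96

Σ p₁ᵢp₂ᵢ = 0.1085 + 0.0004 + 0.0018 + 0.1935 + 0.0198 = 0.3240
Σp_1ᵢ² = 0.35² + 0.02² + 0.09² + 0.45² + 0.09² = 0.1225 + 0.0004 + 0.0081 + 0.2025 + 0.0081 = 0.3416
Σp_2ᵢ² = 0.31² + 0.02² + 0.02² + 0.43² + 0.22² = 0.0961 + 0.0004 + 0.0004 + 0.1849 + 0.0484 = 0.3302
O = 0.3240 / √(0.3416 × 0.3302) = 0.3240 / 0.33585 = 0.9647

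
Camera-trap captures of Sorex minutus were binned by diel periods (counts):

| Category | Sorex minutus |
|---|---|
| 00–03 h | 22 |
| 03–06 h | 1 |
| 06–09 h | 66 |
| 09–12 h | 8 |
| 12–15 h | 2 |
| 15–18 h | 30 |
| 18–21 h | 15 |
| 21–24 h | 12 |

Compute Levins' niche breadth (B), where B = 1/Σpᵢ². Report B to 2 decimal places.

3.94

Proportions for Sorex minutus (n=156): 22/156=0.1410, 1/156=0.0064, 66/156=0.4231, 8/156=0.0513, 2/156=0.0128, 30/156=0.1923, 15/156=0.0962, 12/156=0.0769
Σpᵢ² = 0.1410² + 0.0064² + 0.4231² + 0.0513² + 0.0128² + 0.1923² + 0.0962² + 0.0769² = 0.019881 + 0.000041 + 0.179014 + 0.002632 + 0.000164 + 0.036979 + 0.009254 + 0.005914 = 0.253879
B = 1 / 0.253879 = 3.9389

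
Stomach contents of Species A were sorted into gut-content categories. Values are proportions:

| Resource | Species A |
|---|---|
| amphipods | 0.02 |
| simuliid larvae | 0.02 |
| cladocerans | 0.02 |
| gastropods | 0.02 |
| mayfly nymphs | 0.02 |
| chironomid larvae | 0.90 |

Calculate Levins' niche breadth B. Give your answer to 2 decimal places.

1.23

Σpᵢ² = 0.02² + 0.02² + 0.02² + 0.02² + 0.02² + 0.90² = 0.0004 + 0.0004 + 0.0004 + 0.0004 + 0.0004 + 0.8100 = 0.8120
B = 1 / 0.8120 = 1.2315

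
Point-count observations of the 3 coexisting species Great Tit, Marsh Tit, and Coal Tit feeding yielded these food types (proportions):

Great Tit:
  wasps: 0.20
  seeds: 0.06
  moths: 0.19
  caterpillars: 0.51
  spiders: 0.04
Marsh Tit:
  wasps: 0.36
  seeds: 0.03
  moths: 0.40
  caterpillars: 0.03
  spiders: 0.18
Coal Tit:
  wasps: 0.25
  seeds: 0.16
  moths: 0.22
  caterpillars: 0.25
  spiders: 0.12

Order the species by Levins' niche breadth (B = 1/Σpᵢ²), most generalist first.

Coal Tit > Marsh Tit > Great Tit

Σp_Greaᵢ² = 0.20² + 0.06² + 0.19² + 0.51² + 0.04² = 0.0400 + 0.0036 + 0.0361 + 0.2601 + 0.0016 = 0.3414
B_Grea = 1 / 0.3414 = 2.9291
Σp_Marsᵢ² = 0.36² + 0.03² + 0.40² + 0.03² + 0.18² = 0.1296 + 0.0009 + 0.1600 + 0.0009 + 0.0324 = 0.3238
B_Mars = 1 / 0.3238 = 3.0883
Σp_Coalᵢ² = 0.25² + 0.16² + 0.22² + 0.25² + 0.12² = 0.0625 + 0.0256 + 0.0484 + 0.0625 + 0.0144 = 0.2134
B_Coal = 1 / 0.2134 = 4.6860
Ranking by B (broadest → narrowest): Coal Tit (4.69) > Marsh Tit (3.09) > Great Tit (2.93)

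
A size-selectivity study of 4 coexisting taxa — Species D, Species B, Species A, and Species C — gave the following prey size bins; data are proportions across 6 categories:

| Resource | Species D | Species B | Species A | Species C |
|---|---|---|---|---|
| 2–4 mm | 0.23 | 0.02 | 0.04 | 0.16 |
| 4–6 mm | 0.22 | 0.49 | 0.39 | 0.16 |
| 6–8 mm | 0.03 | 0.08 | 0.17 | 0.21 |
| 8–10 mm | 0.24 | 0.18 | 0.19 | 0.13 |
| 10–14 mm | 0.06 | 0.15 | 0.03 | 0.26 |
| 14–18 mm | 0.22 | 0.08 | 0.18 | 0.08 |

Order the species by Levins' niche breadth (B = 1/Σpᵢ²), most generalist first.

Species C > Species D > Species A > Species B

Σp_Dᵢ² = 0.23² + 0.22² + 0.03² + 0.24² + 0.06² + 0.22² = 0.0529 + 0.0484 + 0.0009 + 0.0576 + 0.0036 + 0.0484 = 0.2118
B_D = 1 / 0.2118 = 4.7214
Σp_Bᵢ² = 0.02² + 0.49² + 0.08² + 0.18² + 0.15² + 0.08² = 0.0004 + 0.2401 + 0.0064 + 0.0324 + 0.0225 + 0.0064 = 0.3082
B_B = 1 / 0.3082 = 3.2446
Σp_Aᵢ² = 0.04² + 0.39² + 0.17² + 0.19² + 0.03² + 0.18² = 0.0016 + 0.1521 + 0.0289 + 0.0361 + 0.0009 + 0.0324 = 0.2520
B_A = 1 / 0.2520 = 3.9683
Σp_Cᵢ² = 0.16² + 0.16² + 0.21² + 0.13² + 0.26² + 0.08² = 0.0256 + 0.0256 + 0.0441 + 0.0169 + 0.0676 + 0.0064 = 0.1862
B_C = 1 / 0.1862 = 5.3706
Ranking by B (broadest → narrowest): Species C (5.37) > Species D (4.72) > Species A (3.97) > Species B (3.24)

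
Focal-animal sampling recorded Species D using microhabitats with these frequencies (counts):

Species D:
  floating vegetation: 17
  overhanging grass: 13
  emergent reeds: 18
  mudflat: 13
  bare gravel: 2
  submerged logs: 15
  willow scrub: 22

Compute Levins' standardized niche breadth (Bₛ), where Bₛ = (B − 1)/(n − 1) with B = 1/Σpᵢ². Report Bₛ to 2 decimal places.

0.83

Proportions for Species D (n=100): 17/100=0.1700, 13/100=0.1300, 18/100=0.1800, 13/100=0.1300, 2/100=0.0200, 15/100=0.1500, 22/100=0.2200
Σpᵢ² = 0.1700² + 0.1300² + 0.1800² + 0.1300² + 0.0200² + 0.1500² + 0.2200² = 0.028900 + 0.016900 + 0.032400 + 0.016900 + 0.000400 + 0.022500 + 0.048400 = 0.166400
B = 1 / 0.166400 = 6.0096
Bₛ = (B − 1)/(n − 1) = (6.0096 − 1)/(7 − 1) = 5.0096/6 = 0.8349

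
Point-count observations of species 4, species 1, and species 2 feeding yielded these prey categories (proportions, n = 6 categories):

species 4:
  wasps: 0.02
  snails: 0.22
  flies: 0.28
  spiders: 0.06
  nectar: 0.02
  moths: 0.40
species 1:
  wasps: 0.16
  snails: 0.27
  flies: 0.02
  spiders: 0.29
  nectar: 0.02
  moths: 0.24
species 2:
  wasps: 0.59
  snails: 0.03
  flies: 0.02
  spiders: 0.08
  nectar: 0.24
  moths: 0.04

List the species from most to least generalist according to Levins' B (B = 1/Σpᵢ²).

Σp_4ᵢ² = 0.02² + 0.22² + 0.28² + 0.06² + 0.02² + 0.40² = 0.0004 + 0.0484 + 0.0784 + 0.0036 + 0.0004 + 0.1600 = 0.2912
B_4 = 1 / 0.2912 = 3.4341
Σp_1ᵢ² = 0.16² + 0.27² + 0.02² + 0.29² + 0.02² + 0.24² = 0.0256 + 0.0729 + 0.0004 + 0.0841 + 0.0004 + 0.0576 = 0.2410
B_1 = 1 / 0.2410 = 4.1494
Σp_2ᵢ² = 0.59² + 0.03² + 0.02² + 0.08² + 0.24² + 0.04² = 0.3481 + 0.0009 + 0.0004 + 0.0064 + 0.0576 + 0.0016 = 0.4150
B_2 = 1 / 0.4150 = 2.4096
Ranking by B (broadest → narrowest): species 1 (4.15) > species 4 (3.43) > species 2 (2.41)

species 1 > species 4 > species 2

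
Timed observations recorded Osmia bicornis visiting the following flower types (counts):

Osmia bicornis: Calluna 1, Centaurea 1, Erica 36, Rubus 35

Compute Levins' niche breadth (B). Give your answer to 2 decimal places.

2.11

Proportions for Osmia bicornis (n=73): 1/73=0.0137, 1/73=0.0137, 36/73=0.4932, 35/73=0.4795
Σpᵢ² = 0.0137² + 0.0137² + 0.4932² + 0.4795² = 0.000188 + 0.000188 + 0.243246 + 0.229920 = 0.473542
B = 1 / 0.473542 = 2.1117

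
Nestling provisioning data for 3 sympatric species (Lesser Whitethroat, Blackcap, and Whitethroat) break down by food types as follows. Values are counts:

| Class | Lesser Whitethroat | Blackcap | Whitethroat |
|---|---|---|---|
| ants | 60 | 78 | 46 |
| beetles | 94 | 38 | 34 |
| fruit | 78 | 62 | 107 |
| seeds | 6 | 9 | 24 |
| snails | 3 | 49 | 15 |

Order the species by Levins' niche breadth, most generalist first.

Proportions for Lesser Whitethroat (n=241): 60/241=0.2490, 94/241=0.3900, 78/241=0.3237, 6/241=0.0249, 3/241=0.0124
Proportions for Blackcap (n=236): 78/236=0.3305, 38/236=0.1610, 62/236=0.2627, 9/236=0.0381, 49/236=0.2076
Proportions for Whitethroat (n=226): 46/226=0.2035, 34/226=0.1504, 107/226=0.4735, 24/226=0.1062, 15/226=0.0664
Σp_Lessᵢ² = 0.2490² + 0.3900² + 0.3237² + 0.0249² + 0.0124² = 0.062001 + 0.152100 + 0.104782 + 0.000620 + 0.000154 = 0.319657
B_Less = 1 / 0.319657 = 3.1284
Σp_Blacᵢ² = 0.3305² + 0.1610² + 0.2627² + 0.0381² + 0.2076² = 0.109230 + 0.025921 + 0.069011 + 0.001452 + 0.043098 = 0.248712
B_Blac = 1 / 0.248712 = 4.0207
Σp_Whitᵢ² = 0.2035² + 0.1504² + 0.4735² + 0.1062² + 0.0664² = 0.041412 + 0.022620 + 0.224202 + 0.011278 + 0.004409 = 0.303921
B_Whit = 1 / 0.303921 = 3.2903
Ranking by B (broadest → narrowest): Blackcap (4.02) > Whitethroat (3.29) > Lesser Whitethroat (3.13)

Blackcap > Whitethroat > Lesser Whitethroat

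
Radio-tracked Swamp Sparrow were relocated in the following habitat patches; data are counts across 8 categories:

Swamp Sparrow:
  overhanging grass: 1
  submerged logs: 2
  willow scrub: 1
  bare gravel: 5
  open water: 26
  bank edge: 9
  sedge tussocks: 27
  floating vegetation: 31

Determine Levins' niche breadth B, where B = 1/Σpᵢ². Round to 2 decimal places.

4.20

Proportions for Swamp Sparrow (n=102): 1/102=0.0098, 2/102=0.0196, 1/102=0.0098, 5/102=0.0490, 26/102=0.2549, 9/102=0.0882, 27/102=0.2647, 31/102=0.3039
Σpᵢ² = 0.0098² + 0.0196² + 0.0098² + 0.0490² + 0.2549² + 0.0882² + 0.2647² + 0.3039² = 0.000096 + 0.000384 + 0.000096 + 0.002401 + 0.064974 + 0.007779 + 0.070066 + 0.092355 = 0.238151
B = 1 / 0.238151 = 4.1990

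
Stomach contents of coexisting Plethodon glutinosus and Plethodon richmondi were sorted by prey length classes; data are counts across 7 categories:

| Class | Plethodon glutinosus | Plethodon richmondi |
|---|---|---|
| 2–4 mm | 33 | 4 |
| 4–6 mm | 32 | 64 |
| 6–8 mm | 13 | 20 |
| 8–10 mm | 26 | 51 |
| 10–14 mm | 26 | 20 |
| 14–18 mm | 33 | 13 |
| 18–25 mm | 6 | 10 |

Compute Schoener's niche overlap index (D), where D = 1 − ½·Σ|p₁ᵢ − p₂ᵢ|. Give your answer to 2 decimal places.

Proportions for Plethodon glutinosus (n=169): 33/169=0.1953, 32/169=0.1893, 13/169=0.0769, 26/169=0.1538, 26/169=0.1538, 33/169=0.1953, 6/169=0.0355
Proportions for Plethodon richmondi (n=182): 4/182=0.0220, 64/182=0.3516, 20/182=0.1099, 51/182=0.2802, 20/182=0.1099, 13/182=0.0714, 10/182=0.0549
Σ|p₁ᵢ − p₂ᵢ| = 0.1733 + 0.1623 + 0.0330 + 0.1264 + 0.0439 + 0.1239 + 0.0194 = 0.6822
D = 1 − ½ × 0.6822 = 1 − 0.34110 = 0.65890

0.66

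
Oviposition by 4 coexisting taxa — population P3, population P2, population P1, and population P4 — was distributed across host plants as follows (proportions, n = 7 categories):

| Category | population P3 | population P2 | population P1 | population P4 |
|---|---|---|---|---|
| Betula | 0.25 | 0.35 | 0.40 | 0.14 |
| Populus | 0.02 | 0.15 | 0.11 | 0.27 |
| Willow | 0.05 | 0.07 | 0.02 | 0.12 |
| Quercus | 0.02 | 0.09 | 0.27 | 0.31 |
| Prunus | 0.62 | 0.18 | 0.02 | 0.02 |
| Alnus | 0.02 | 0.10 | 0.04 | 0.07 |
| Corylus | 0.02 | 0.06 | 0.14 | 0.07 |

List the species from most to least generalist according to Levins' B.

Σp_P3ᵢ² = 0.25² + 0.02² + 0.05² + 0.02² + 0.62² + 0.02² + 0.02² = 0.0625 + 0.0004 + 0.0025 + 0.0004 + 0.3844 + 0.0004 + 0.0004 = 0.4510
B_P3 = 1 / 0.4510 = 2.2173
Σp_P2ᵢ² = 0.35² + 0.15² + 0.07² + 0.09² + 0.18² + 0.10² + 0.06² = 0.1225 + 0.0225 + 0.0049 + 0.0081 + 0.0324 + 0.0100 + 0.0036 = 0.2040
B_P2 = 1 / 0.2040 = 4.9020
Σp_P1ᵢ² = 0.40² + 0.11² + 0.02² + 0.27² + 0.02² + 0.04² + 0.14² = 0.1600 + 0.0121 + 0.0004 + 0.0729 + 0.0004 + 0.0016 + 0.0196 = 0.2670
B_P1 = 1 / 0.2670 = 3.7453
Σp_P4ᵢ² = 0.14² + 0.27² + 0.12² + 0.31² + 0.02² + 0.07² + 0.07² = 0.0196 + 0.0729 + 0.0144 + 0.0961 + 0.0004 + 0.0049 + 0.0049 = 0.2132
B_P4 = 1 / 0.2132 = 4.6904
Ranking by B (broadest → narrowest): population P2 (4.90) > population P4 (4.69) > population P1 (3.75) > population P3 (2.22)

population P2 > population P4 > population P1 > population P3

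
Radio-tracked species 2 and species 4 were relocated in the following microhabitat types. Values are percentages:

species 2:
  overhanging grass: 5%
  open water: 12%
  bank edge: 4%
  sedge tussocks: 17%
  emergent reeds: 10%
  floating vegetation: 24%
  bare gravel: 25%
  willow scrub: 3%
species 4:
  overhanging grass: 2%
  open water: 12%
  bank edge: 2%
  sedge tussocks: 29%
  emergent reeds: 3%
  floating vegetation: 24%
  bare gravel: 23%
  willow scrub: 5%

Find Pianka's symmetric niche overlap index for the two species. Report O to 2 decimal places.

0.95

Convert percentages to proportions (divide by 100).
Σ p₁ᵢp₂ᵢ = 0.0010 + 0.0144 + 0.0008 + 0.0493 + 0.0030 + 0.0576 + 0.0575 + 0.0015 = 0.1851
Σp_1ᵢ² = 0.05² + 0.12² + 0.04² + 0.17² + 0.10² + 0.24² + 0.25² + 0.03² = 0.0025 + 0.0144 + 0.0016 + 0.0289 + 0.0100 + 0.0576 + 0.0625 + 0.0009 = 0.1784
Σp_2ᵢ² = 0.02² + 0.12² + 0.02² + 0.29² + 0.03² + 0.24² + 0.23² + 0.05² = 0.0004 + 0.0144 + 0.0004 + 0.0841 + 0.0009 + 0.0576 + 0.0529 + 0.0025 = 0.2132
O = 0.1851 / √(0.1784 × 0.2132) = 0.1851 / 0.19503 = 0.9491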